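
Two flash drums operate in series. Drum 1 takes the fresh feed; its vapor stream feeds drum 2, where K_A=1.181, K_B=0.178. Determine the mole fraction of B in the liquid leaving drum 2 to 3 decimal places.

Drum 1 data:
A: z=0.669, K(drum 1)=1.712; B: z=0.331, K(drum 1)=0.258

x_B (drum 2) = 0.180

Drum 1:
Rachford–Rice: g(ψ₁) = Σ zᵢ(Kᵢ−1)/(1+ψ₁(Kᵢ−1)) = 0.
g(0) = ΣzᵢKᵢ − 1 = 0.231 and g(1) = 1 − Σzᵢ/Kᵢ = -0.674, so a root lies in (0, 1).
Iterate (Newton) starting at ψ₁ = 0.5:
  ψ₁ = 0.500: g = -0.0392, g' = -0.645 → ψ₁ = 0.439
  ψ₁ = 0.439: g = -0.0015, g' = -0.598 → ψ₁ = 0.437
Converged at ψ₁ = 0.437.
Drum-1 compositions:
  A: x = 0.510, y = 0.874
  B: x = 0.490, y = 0.126
Drum-2 feed = drum-1 vapor: z₂ = (0.8737, 0.1263).
Drum 2:
Rachford–Rice: g(ψ₂) = Σ zᵢ(Kᵢ−1)/(1+ψ₂(Kᵢ−1)) = 0.
g(0) = ΣzᵢKᵢ − 1 = 0.054 and g(1) = 1 − Σzᵢ/Kᵢ = -0.450, so a root lies in (0, 1).
Binary case is linear: z₁(K₁−1)(1+ψ₂(K₂−1)) + z₂(K₂−1)(1+ψ₂(K₁−1)) = 0
⇒ ψ₂ = [z₁(K₁−1)+z₂(K₂−1)] / [−(K₁−1)(K₂−1)] = 0.0543/0.1488 = 0.365
  A: x = 0.820, y = 0.968
  B: x = 0.180, y = 0.032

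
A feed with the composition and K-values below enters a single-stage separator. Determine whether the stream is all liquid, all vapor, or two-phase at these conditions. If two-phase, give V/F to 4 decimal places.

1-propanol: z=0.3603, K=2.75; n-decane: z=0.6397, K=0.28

ΣzᵢKᵢ = 1.1699; Σzᵢ/Kᵢ = 2.4157.
Both exceed 1, so a two-phase solution exists.
Binary case is linear: z₁(K₁−1)(1+ψ(K₂−1)) + z₂(K₂−1)(1+ψ(K₁−1)) = 0
⇒ ψ = [z₁(K₁−1)+z₂(K₂−1)] / [−(K₁−1)(K₂−1)] = 0.16994/1.26000 = 0.1349

two-phase, V/F = 0.1349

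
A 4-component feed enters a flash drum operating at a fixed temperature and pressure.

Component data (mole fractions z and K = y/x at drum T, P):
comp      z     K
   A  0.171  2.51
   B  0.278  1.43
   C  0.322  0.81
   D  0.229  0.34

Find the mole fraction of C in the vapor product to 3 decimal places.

y_C = 0.281

Iterate (Newton) starting at ψ = 0.36:
  ψ = 0.360: g = 0.0069, g' = -0.387 → ψ = 0.378
Converged at ψ = 0.378.
Compositions from xᵢ = zᵢ/(1+ψ(Kᵢ−1)), yᵢ = Kᵢxᵢ:
  A: x = 0.109, y = 0.273
  B: x = 0.239, y = 0.342
  C: x = 0.347, y = 0.281
  D: x = 0.305, y = 0.104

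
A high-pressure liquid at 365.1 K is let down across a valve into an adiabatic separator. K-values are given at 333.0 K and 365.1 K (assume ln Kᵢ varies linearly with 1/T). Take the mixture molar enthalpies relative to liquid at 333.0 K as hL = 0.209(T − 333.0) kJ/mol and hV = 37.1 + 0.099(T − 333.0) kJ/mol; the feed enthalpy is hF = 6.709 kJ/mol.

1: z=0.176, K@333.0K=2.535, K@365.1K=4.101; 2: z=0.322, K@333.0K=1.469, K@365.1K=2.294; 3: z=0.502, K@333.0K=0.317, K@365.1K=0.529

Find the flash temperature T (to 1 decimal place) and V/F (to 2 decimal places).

T = 335.3 K, V/F = 0.17

Adiabatic flash: solve Rachford–Rice at each trial T, then check hF = ψ·hV(T) + (1−ψ)·hL(T).
  T = 333.0 K: K = (2.535, 1.469, 0.317), RR gives ψ = 0.116, H_out = 4.314 kJ/mol
  T = 365.1 K: K = (4.101, 2.294, 0.529), RR gives ψ = 0.768, H_out = 32.486 kJ/mol
  T = 349.1 K: K = (3.263, 1.856, 0.415), RR gives ψ = 0.446, H_out = 19.124 kJ/mol
  T = 341.1 K: K = (2.887, 1.657, 0.364), RR gives ψ = 0.291, H_out = 12.240 kJ/mol
  T = 337.1 K: K = (2.709, 1.562, 0.340), RR gives ψ = 0.208, H_out = 8.492 kJ/mol
  T = 335.1 K: K = (2.623, 1.516, 0.329), RR gives ψ = 0.164, H_out = 6.504 kJ/mol
Linear interpolation between T = 335.1 (H_out = 6.504) and T = 337.1 (H_out = 8.492) on hF = 6.709 gives T ≈ 335.3 K, at which ψ = 0.17.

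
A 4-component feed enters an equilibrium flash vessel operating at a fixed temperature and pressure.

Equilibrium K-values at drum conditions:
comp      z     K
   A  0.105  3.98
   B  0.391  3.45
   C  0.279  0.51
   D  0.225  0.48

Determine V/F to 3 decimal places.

Material balance + equilibrium reduce to Σ zᵢ(Kᵢ−1)/(1+V/F(Kᵢ−1)) = 0.
Feasibility: ΣzᵢKᵢ = 2.017, Σzᵢ/Kᵢ = 1.156 — both > 1, two phases present.
Newton iteration, V/F⁰ = 0.36:
  V/F = 0.360: g = 0.3500, g' = -1.070 → V/F = 0.687
  V/F = 0.687: g = 0.0716, g' = -0.726 → V/F = 0.786
  V/F = 0.786: g = 0.0011, g' = -0.709 → V/F = 0.787
Converged at V/F = 0.787.

V/F = 0.787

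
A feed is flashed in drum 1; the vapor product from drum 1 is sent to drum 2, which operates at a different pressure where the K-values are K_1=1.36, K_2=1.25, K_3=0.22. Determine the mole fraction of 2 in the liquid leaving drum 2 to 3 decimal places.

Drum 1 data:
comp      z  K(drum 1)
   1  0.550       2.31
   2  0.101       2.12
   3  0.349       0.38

Drum 1:
Iterate (Newton) starting at ψ₁ = 0.5:
  ψ₁ = 0.500: g = 0.1943, g' = -0.678 → ψ₁ = 0.786
  ψ₁ = 0.786: g = -0.0072, g' = -0.776 → ψ₁ = 0.777
Converged at ψ₁ = 0.777.
Drum-1 compositions:
  1: x = 0.273, y = 0.630
  2: x = 0.054, y = 0.114
  3: x = 0.673, y = 0.256
Drum-2 feed = drum-1 vapor: z₂ = (0.6296, 0.1145, 0.2559).
Drum 2:
Material balance + equilibrium reduce to Σ zᵢ(Kᵢ−1)/(1+ψ₂(Kᵢ−1)) = 0.
g(0) = ΣzᵢKᵢ − 1 = 0.056 and g(1) = 1 − Σzᵢ/Kᵢ = -0.718, so a root lies in (0, 1).
Newton iteration, ψ₂⁰ = 0.5:
  ψ₂ = 0.500: g = -0.1097, g' = -0.483 → ψ₂ = 0.273
  ψ₂ = 0.273: g = -0.0204, g' = -0.325 → ψ₂ = 0.210
  ψ₂ = 0.210: g = -0.0008, g' = -0.300 → ψ₂ = 0.207
Converged at ψ₂ = 0.207.
  1: x = 0.586, y = 0.797
  2: x = 0.109, y = 0.136
  3: x = 0.305, y = 0.067

x_2 (drum 2) = 0.109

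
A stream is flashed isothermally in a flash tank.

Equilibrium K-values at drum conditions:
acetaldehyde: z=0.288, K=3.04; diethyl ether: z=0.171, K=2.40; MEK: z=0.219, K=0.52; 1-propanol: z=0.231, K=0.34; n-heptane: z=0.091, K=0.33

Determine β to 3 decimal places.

β = 0.468

Iterate (Newton) starting at β = 0.5:
  β = 0.500: g = -0.0259, g' = -0.814 → β = 0.468
Converged at β = 0.468.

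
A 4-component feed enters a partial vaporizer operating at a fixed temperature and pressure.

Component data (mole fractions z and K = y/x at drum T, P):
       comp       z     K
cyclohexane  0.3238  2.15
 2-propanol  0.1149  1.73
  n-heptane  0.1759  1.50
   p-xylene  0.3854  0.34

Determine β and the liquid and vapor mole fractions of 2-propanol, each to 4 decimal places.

β = 0.4811, x_2-propanol = 0.0850, y_2-propanol = 0.1471

Let β = V/F and solve Σ zᵢ(Kᵢ−1)/(1+β(Kᵢ−1)) = 0.
g(0) = ΣzᵢKᵢ − 1 = 0.2898 and g(1) = 1 − Σzᵢ/Kᵢ = -0.4678, so a root lies in (0, 1).
Newton–Raphson from β = 0.55:
  β = 0.5500: g = -0.04239, g' = -0.6326 → β = 0.4830
  β = 0.4830: g = -0.00114, g' = -0.6008 → β = 0.4811
Converged at β = 0.4811.
Compositions from xᵢ = zᵢ/(1+β(Kᵢ−1)), yᵢ = Kᵢxᵢ:
  cyclohexane: x = 0.2085, y = 0.4482
  2-propanol: x = 0.0850, y = 0.1471
  n-heptane: x = 0.1418, y = 0.2127
  p-xylene: x = 0.5647, y = 0.1920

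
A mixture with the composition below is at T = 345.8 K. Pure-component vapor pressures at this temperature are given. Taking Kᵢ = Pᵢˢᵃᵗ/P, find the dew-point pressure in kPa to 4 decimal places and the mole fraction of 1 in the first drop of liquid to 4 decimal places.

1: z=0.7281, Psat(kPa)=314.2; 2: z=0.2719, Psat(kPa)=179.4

At the dew point ψ → 1, so Σzᵢ/Kᵢ = 1 with Kᵢ = Pᵢˢᵃᵗ/P ⇒ 1/P = Σzᵢ/Pᵢˢᵃᵗ.
1/P = 0.7281/314.2 + 0.2719/179.4 = 0.0038329 ⇒ P = 260.8976 kPa
xᵢ = zᵢP/Pᵢˢᵃᵗ ⇒ x_1 = 0.7281·260.8976/314.2 = 0.6046

Pdew = 260.8976 kPa, x_1 = 0.6046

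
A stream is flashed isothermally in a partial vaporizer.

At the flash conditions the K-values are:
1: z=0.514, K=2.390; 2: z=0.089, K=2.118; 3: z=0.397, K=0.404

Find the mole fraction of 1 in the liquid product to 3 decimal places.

Newton iteration, β⁰ = 0.5:
  β = 0.500: g = 0.1483, g' = -0.678 → β = 0.719
  β = 0.719: g = -0.0014, g' = -0.714 → β = 0.717
Converged at β = 0.717.
Compositions from xᵢ = zᵢ/(1+β(Kᵢ−1)), yᵢ = Kᵢxᵢ:
  1: x = 0.257, y = 0.615
  2: x = 0.049, y = 0.105
  3: x = 0.693, y = 0.280

x_1 = 0.257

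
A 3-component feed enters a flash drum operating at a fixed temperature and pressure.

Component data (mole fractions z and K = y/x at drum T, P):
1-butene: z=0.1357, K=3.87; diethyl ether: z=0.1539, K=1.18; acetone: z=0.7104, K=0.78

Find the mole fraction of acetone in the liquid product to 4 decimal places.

x_acetone = 0.8068

Let β = V/F and solve Σ zᵢ(Kᵢ−1)/(1+β(Kᵢ−1)) = 0.
Feasibility: ΣzᵢKᵢ = 1.2609, Σzᵢ/Kᵢ = 1.0763 — both > 1, two phases present.
Iterate (Newton) starting at β = 0.67:
  β = 0.6700: g = -0.02534, g' = -0.1821 → β = 0.5308
  β = 0.5308: g = 0.00267, g' = -0.2238 → β = 0.5427
  β = 0.5427: g = 0.00003, g' = -0.2193 → β = 0.5429
Converged at β = 0.5429.
Compositions from xᵢ = zᵢ/(1+β(Kᵢ−1)), yᵢ = Kᵢxᵢ:
  1-butene: x = 0.0530, y = 0.2053
  diethyl ether: x = 0.1402, y = 0.1654
  acetone: x = 0.8068, y = 0.6293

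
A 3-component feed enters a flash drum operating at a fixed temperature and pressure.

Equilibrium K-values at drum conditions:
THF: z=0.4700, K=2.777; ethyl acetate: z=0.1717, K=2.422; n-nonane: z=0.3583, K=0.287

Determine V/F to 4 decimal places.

Rachford–Rice: g(V/F) = Σ zᵢ(Kᵢ−1)/(1+V/F(Kᵢ−1)) = 0.
Feasibility: ΣzᵢKᵢ = 1.8239, Σzᵢ/Kᵢ = 1.4886 — both > 1, two phases present.
Newton–Raphson from V/F = 0.32:
  V/F = 0.3200: g = 0.36924, g' = -1.0729 → V/F = 0.6642
  V/F = 0.6642: g = 0.02339, g' = -1.0613 → V/F = 0.6862
  V/F = 0.6862: g = -0.00029, g' = -1.0885 → V/F = 0.6859
Converged at V/F = 0.6859.

V/F = 0.6859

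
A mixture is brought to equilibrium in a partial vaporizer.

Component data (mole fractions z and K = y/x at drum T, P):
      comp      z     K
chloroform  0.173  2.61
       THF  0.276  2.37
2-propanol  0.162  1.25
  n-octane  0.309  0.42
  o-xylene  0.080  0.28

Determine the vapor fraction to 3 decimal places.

Rachford–Rice: g(ψ) = Σ zᵢ(Kᵢ−1)/(1+ψ(Kᵢ−1)) = 0.
Feasibility: ΣzᵢKᵢ = 1.460, Σzᵢ/Kᵢ = 1.334 — both > 1, two phases present.
Newton–Raphson from ψ = 0.48:
  ψ = 0.480: g = 0.0850, g' = -0.636 → ψ = 0.614
  ψ = 0.614: g = -0.0008, g' = -0.658 → ψ = 0.612
Converged at ψ = 0.612.

ψ = 0.612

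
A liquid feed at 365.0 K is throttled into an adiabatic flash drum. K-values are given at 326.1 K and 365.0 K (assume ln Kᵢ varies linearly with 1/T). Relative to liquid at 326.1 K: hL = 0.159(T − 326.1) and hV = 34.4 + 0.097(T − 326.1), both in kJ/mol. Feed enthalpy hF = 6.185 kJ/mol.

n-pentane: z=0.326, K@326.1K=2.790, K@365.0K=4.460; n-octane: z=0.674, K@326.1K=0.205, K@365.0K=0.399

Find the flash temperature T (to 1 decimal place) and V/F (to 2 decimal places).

T = 337.1 K, V/F = 0.13

Adiabatic flash: solve Rachford–Rice at each trial T, then check hF = ψ·hV(T) + (1−ψ)·hL(T).
  T = 326.1 K: K = (2.790, 0.205), RR gives ψ = 0.034, H_out = 1.153 kJ/mol
  T = 365.0 K: K = (4.460, 0.399), RR gives ψ = 0.348, H_out = 17.305 kJ/mol
  T = 345.6 K: K = (3.577, 0.292), RR gives ψ = 0.199, H_out = 9.694 kJ/mol
  T = 335.9 K: K = (3.172, 0.246), RR gives ψ = 0.122, H_out = 5.684 kJ/mol
  T = 340.8 K: K = (3.373, 0.268), RR gives ψ = 0.162, H_out = 7.750 kJ/mol
  T = 338.4 K: K = (3.274, 0.257), RR gives ψ = 0.143, H_out = 6.750 kJ/mol
  T = 337.1 K: K = (3.221, 0.251), RR gives ψ = 0.132, H_out = 6.199 kJ/mol
Linear interpolation between T = 335.9 (H_out = 5.684) and T = 337.1 (H_out = 6.199) on hF = 6.185 gives T ≈ 337.1 K, at which ψ = 0.13.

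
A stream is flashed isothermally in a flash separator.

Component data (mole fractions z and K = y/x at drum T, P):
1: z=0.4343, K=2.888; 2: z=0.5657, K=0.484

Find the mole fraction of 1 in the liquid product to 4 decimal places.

Let β = V/F and solve Σ zᵢ(Kᵢ−1)/(1+β(Kᵢ−1)) = 0.
Check two-phase: ΣzᵢKᵢ = 1.5281 > 1 and Σzᵢ/Kᵢ = 1.3192 > 1, so g(0) = 0.5281 > 0 and g(1) = -0.3192 < 0.
Newton–Raphson from β = 0.5:
  β = 0.5000: g = 0.02839, g' = -0.6832 → β = 0.5416
  β = 0.5416: g = 0.00032, g' = -0.6686 → β = 0.5420
Converged at β = 0.5420.
Compositions from xᵢ = zᵢ/(1+β(Kᵢ−1)), yᵢ = Kᵢxᵢ:
  1: x = 0.2146, y = 0.6199
  2: x = 0.7854, y = 0.3801

x_1 = 0.2146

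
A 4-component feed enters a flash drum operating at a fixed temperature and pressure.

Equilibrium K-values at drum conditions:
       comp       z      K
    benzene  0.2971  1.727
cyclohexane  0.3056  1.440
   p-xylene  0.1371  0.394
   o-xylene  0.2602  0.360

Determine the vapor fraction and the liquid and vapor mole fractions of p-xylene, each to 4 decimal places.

ψ = 0.2702, x_p-xylene = 0.1639, y_p-xylene = 0.0646

Iterate (Newton) starting at ψ = 0.55:
  ψ = 0.5500: g = -0.11904, g' = -0.4856 → ψ = 0.3048
  ψ = 0.3048: g = -0.01343, g' = -0.3915 → ψ = 0.2705
  ψ = 0.2705: g = -0.00012, g' = -0.3848 → ψ = 0.2702
Converged at ψ = 0.2702.
Compositions from xᵢ = zᵢ/(1+ψ(Kᵢ−1)), yᵢ = Kᵢxᵢ:
  benzene: x = 0.2483, y = 0.4288
  cyclohexane: x = 0.2731, y = 0.3933
  p-xylene: x = 0.1639, y = 0.0646
  o-xylene: x = 0.3146, y = 0.1133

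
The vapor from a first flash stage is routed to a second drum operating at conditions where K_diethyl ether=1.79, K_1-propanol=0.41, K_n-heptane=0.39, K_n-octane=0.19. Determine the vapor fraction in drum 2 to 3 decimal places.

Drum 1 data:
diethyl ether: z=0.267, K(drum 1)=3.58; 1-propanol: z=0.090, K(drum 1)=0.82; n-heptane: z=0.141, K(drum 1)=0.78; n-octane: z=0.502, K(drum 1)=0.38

V/F (drum 2) = 0.278

Drum 1:
Material balance + equilibrium reduce to Σ zᵢ(Kᵢ−1)/(1+ψ₁(Kᵢ−1)) = 0.
g(0) = ΣzᵢKᵢ − 1 = 0.330 and g(1) = 1 − Σzᵢ/Kᵢ = -0.686, so a root lies in (0, 1).
Iterate (Newton) starting at ψ₁ = 0.5:
  ψ₁ = 0.500: g = -0.2029, g' = -0.756 → ψ₁ = 0.232
  ψ₁ = 0.232: g = 0.0181, g' = -0.970 → ψ₁ = 0.250
  ψ₁ = 0.250: g = 0.0003, g' = -0.937 → ψ₁ = 0.251
Converged at ψ₁ = 0.251.
Drum-1 compositions:
  diethyl ether: x = 0.162, y = 0.580
  1-propanol: x = 0.094, y = 0.077
  n-heptane: x = 0.149, y = 0.116
  n-octane: x = 0.594, y = 0.226
Drum-2 feed = drum-1 vapor: z₂ = (0.5804, 0.0773, 0.1164, 0.2259).
Drum 2:
Let ψ₂ = V/F and solve Σ zᵢ(Kᵢ−1)/(1+ψ₂(Kᵢ−1)) = 0.
g(0) = ΣzᵢKᵢ − 1 = 0.159 and g(1) = 1 − Σzᵢ/Kᵢ = -1.000, so a root lies in (0, 1).
Newton iteration, ψ₂⁰ = 0.49:
  ψ₂ = 0.490: g = -0.1382, g' = -0.737 → ψ₂ = 0.303
  ψ₂ = 0.303: g = -0.0148, g' = -0.601 → ψ₂ = 0.278
Converged at ψ₂ = 0.278.
  diethyl ether: x = 0.476, y = 0.852
  1-propanol: x = 0.092, y = 0.038
  n-heptane: x = 0.140, y = 0.055
  n-octane: x = 0.291, y = 0.055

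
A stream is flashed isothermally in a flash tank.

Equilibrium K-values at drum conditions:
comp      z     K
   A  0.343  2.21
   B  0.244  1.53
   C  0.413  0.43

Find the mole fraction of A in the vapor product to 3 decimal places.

y_A = 0.451

Rachford–Rice: g(β) = Σ zᵢ(Kᵢ−1)/(1+β(Kᵢ−1)) = 0.
g(0) = ΣzᵢKᵢ − 1 = 0.309 and g(1) = 1 − Σzᵢ/Kᵢ = -0.275, so a root lies in (0, 1).
Iterate (Newton) starting at β = 0.5:
  β = 0.500: g = 0.0316, g' = -0.500 → β = 0.563
Converged at β = 0.563.
Compositions from xᵢ = zᵢ/(1+β(Kᵢ−1)), yᵢ = Kᵢxᵢ:
  A: x = 0.204, y = 0.451
  B: x = 0.188, y = 0.288
  C: x = 0.608, y = 0.261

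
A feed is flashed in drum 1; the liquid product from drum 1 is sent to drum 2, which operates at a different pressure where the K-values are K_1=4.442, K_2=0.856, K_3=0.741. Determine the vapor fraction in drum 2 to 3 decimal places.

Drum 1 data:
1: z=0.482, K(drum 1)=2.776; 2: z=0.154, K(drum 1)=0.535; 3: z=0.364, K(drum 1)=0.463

Drum 1:
Let ψ₁ = V/F and solve Σ zᵢ(Kᵢ−1)/(1+ψ₁(Kᵢ−1)) = 0.
Feasibility: ΣzᵢKᵢ = 1.589, Σzᵢ/Kᵢ = 1.248 — both > 1, two phases present.
Newton–Raphson from ψ₁ = 0.5:
  ψ₁ = 0.500: g = 0.0929, g' = -0.679 → ψ₁ = 0.637
  ψ₁ = 0.637: g = 0.0030, g' = -0.644 → ψ₁ = 0.641
Converged at ψ₁ = 0.641.
Drum-1 compositions:
  1: x = 0.225, y = 0.626
  2: x = 0.219, y = 0.117
  3: x = 0.555, y = 0.257
Drum-2 feed = drum-1 liquid: z₂ = (0.2253, 0.2194, 0.5552).
Drum 2:
Newton–Raphson from ψ₂ = 0.5:
  ψ₂ = 0.500: g = 0.0858, g' = -0.415 → ψ₂ = 0.707
  ψ₂ = 0.707: g = 0.0148, g' = -0.288 → ψ₂ = 0.758
  ψ₂ = 0.758: g = 0.0005, g' = -0.268 → ψ₂ = 0.760
Converged at ψ₂ = 0.760.
  1: x = 0.062, y = 0.277
  2: x = 0.246, y = 0.211
  3: x = 0.691, y = 0.512

V/F (drum 2) = 0.760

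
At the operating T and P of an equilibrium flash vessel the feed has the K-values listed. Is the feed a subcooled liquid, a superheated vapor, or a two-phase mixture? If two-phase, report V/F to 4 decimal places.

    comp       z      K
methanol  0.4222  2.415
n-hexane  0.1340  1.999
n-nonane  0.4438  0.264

two-phase, V/F = 0.4158

ΣzᵢKᵢ = 1.4046; Σzᵢ/Kᵢ = 1.9229.
Both exceed 1, so a two-phase solution exists.
Newton–Raphson from ψ = 0.5:
  ψ = 0.5000: g = -0.07768, g' = -0.9513 → ψ = 0.4183
  ψ = 0.4183: g = -0.00227, g' = -0.9020 → ψ = 0.4158
Converged at ψ = 0.4158.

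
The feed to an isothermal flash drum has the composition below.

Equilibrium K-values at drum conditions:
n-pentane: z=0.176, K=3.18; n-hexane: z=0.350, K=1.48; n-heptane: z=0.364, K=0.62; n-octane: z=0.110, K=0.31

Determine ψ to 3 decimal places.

Newton–Raphson from ψ = 0.35:
  ψ = 0.350: g = 0.1019, g' = -0.489 → ψ = 0.558
  ψ = 0.558: g = 0.0066, g' = -0.444 → ψ = 0.573
Converged at ψ = 0.573.

ψ = 0.573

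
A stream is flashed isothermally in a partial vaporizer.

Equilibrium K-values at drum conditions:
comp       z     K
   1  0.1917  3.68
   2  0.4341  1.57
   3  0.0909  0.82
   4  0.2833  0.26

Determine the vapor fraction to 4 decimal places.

Newton–Raphson from ψ = 0.41:
  ψ = 0.4100: g = 0.12673, g' = -0.7284 → ψ = 0.5840
  ψ = 0.5840: g = -0.00155, g' = -0.7734 → ψ = 0.5820
Converged at ψ = 0.5820.

ψ = 0.5820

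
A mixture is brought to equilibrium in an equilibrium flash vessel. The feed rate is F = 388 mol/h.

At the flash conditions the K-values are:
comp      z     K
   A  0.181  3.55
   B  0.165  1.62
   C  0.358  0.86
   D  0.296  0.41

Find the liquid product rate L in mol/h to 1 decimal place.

Iterate (Newton) starting at V/F = 0.45:
  V/F = 0.450: g = 0.0037, g' = -0.493 → V/F = 0.457
Converged at V/F = 0.457.
Then V = V/F·F = 0.4574·388 = 177.5 mol/h and L = F − V = 210.5 mol/h.

L = 210.5 mol/h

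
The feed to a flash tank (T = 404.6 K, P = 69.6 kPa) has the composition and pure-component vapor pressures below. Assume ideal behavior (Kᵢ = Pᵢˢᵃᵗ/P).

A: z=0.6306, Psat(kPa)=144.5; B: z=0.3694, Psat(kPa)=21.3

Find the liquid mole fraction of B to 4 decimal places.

x_B = 0.6080

Raoult's law: Kᵢ = Pᵢˢᵃᵗ/P = Pᵢˢᵃᵗ/69.6.
  K_A = 144.5/69.6 = 2.076149, K_B = 21.3/69.6 = 0.306034
Newton iteration, β⁰ = 0.5:
  β = 0.5000: g = 0.04865, g' = -0.7259 → β = 0.5670
  β = 0.5670: g = -0.00122, g' = -0.7653 → β = 0.5654
Converged at β = 0.5654.
Compositions from xᵢ = zᵢ/(1+β(Kᵢ−1)), yᵢ = Kᵢxᵢ:
  A: x = 0.3920, y = 0.8139
  B: x = 0.6080, y = 0.1861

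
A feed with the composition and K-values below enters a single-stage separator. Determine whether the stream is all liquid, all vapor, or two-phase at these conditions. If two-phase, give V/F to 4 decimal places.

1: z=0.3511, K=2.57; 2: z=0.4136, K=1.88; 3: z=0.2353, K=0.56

all vapor

ΣzᵢKᵢ = 1.8117; Σzᵢ/Kᵢ = 0.7768.
Since Σzᵢ/Kᵢ < 1 the mixture is above its dew point — single vapor phase.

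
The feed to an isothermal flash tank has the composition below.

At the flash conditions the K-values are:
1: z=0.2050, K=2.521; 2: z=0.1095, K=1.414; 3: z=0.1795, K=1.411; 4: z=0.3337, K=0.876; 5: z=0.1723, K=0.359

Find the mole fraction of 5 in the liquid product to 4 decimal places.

Let ψ = V/F and solve Σ zᵢ(Kᵢ−1)/(1+ψ(Kᵢ−1)) = 0.
Check two-phase: ΣzᵢKᵢ = 1.2791 > 1 and Σzᵢ/Kᵢ = 1.1469 > 1, so g(0) = 0.2791 > 0 and g(1) = -0.1469 < 0.
Newton–Raphson from ψ = 0.5:
  ψ = 0.5000: g = 0.06922, g' = -0.3459 → ψ = 0.7001
  ψ = 0.7001: g = -0.00223, g' = -0.3799 → ψ = 0.6942
Converged at ψ = 0.6942.
Compositions from xᵢ = zᵢ/(1+ψ(Kᵢ−1)), yᵢ = Kᵢxᵢ:
  1: x = 0.0997, y = 0.2514
  2: x = 0.0851, y = 0.1203
  3: x = 0.1397, y = 0.1971
  4: x = 0.3651, y = 0.3199
  5: x = 0.3104, y = 0.1115

x_5 = 0.3104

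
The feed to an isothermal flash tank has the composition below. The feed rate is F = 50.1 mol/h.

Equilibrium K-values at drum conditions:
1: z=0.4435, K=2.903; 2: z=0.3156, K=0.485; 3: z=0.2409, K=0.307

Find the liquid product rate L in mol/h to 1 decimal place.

L = 27.5 mol/h

Let β = V/F and solve Σ zᵢ(Kᵢ−1)/(1+β(Kᵢ−1)) = 0.
g(0) = ΣzᵢKᵢ − 1 = 0.5145 and g(1) = 1 − Σzᵢ/Kᵢ = -0.5882, so a root lies in (0, 1).
Newton–Raphson from β = 0.37:
  β = 0.3700: g = 0.06996, g' = -0.8901 → β = 0.4486
  β = 0.4486: g = 0.00168, g' = -0.8526 → β = 0.4506
Converged at β = 0.4506.
Then V = β·F = 0.4506·50.1 = 22.6 mol/h and L = F − V = 27.5 mol/h.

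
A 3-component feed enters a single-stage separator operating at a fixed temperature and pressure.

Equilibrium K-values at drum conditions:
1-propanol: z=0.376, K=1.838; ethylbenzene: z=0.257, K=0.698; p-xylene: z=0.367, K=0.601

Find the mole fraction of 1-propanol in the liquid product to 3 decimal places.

Let ψ = V/F and solve Σ zᵢ(Kᵢ−1)/(1+ψ(Kᵢ−1)) = 0.
Check two-phase: ΣzᵢKᵢ = 1.091 > 1 and Σzᵢ/Kᵢ = 1.183 > 1, so g(0) = 0.091 > 0 and g(1) = -0.183 < 0.
Newton–Raphson from ψ = 0.5:
  ψ = 0.500: g = -0.0523, g' = -0.255 → ψ = 0.295
  ψ = 0.295: g = 0.0015, g' = -0.273 → ψ = 0.300
Converged at ψ = 0.300.
Compositions from xᵢ = zᵢ/(1+ψ(Kᵢ−1)), yᵢ = Kᵢxᵢ:
  1-propanol: x = 0.300, y = 0.552
  ethylbenzene: x = 0.283, y = 0.197
  p-xylene: x = 0.417, y = 0.251

x_1-propanol = 0.300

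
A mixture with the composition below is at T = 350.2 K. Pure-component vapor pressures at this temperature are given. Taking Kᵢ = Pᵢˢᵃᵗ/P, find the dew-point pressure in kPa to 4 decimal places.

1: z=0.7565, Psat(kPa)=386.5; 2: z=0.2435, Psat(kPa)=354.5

At the dew point ψ → 1, so Σzᵢ/Kᵢ = 1 with Kᵢ = Pᵢˢᵃᵗ/P ⇒ 1/P = Σzᵢ/Pᵢˢᵃᵗ.
1/P = 0.7565/386.5 + 0.2435/354.5 = 0.0026442 ⇒ P = 378.1873 kPa

Pdew = 378.1873 kPa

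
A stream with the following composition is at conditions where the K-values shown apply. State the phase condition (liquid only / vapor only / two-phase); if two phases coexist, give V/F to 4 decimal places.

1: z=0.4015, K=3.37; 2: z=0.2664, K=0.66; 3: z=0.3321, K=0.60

ΣzᵢKᵢ = 1.7281; Σzᵢ/Kᵢ = 1.0763.
Both exceed 1, so a two-phase solution exists.
Iterate (Newton) starting at ψ = 0.5:
  ψ = 0.5000: g = 0.16032, g' = -0.6001 → ψ = 0.7672
  ψ = 0.7672: g = 0.02346, g' = -0.4509 → ψ = 0.8192
  ψ = 0.8192: g = 0.00037, g' = -0.4374 → ψ = 0.8200
Converged at ψ = 0.8200.

two-phase, V/F = 0.8200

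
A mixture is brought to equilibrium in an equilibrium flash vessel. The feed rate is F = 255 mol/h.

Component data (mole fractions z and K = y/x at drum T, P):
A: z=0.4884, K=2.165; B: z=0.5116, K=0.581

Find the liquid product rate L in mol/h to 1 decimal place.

L = 69.7 mol/h

Rachford–Rice: g(β) = Σ zᵢ(Kᵢ−1)/(1+β(Kᵢ−1)) = 0.
g(0) = ΣzᵢKᵢ − 1 = 0.3546 and g(1) = 1 − Σzᵢ/Kᵢ = -0.1061, so a root lies in (0, 1).
Binary case is linear: z₁(K₁−1)(1+β(K₂−1)) + z₂(K₂−1)(1+β(K₁−1)) = 0
⇒ β = [z₁(K₁−1)+z₂(K₂−1)] / [−(K₁−1)(K₂−1)] = 0.35463/0.48814 = 0.7265
Then V = β·F = 0.7265·255 = 185.3 mol/h and L = F − V = 69.7 mol/h.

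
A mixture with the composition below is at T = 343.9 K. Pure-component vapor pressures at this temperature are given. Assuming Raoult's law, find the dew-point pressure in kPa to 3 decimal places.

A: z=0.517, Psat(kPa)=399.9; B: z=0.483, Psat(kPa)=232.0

At the dew point ψ → 1, so Σzᵢ/Kᵢ = 1 with Kᵢ = Pᵢˢᵃᵗ/P ⇒ 1/P = Σzᵢ/Pᵢˢᵃᵗ.
1/P = 0.517/399.9 + 0.483/232.0 = 0.003375 ⇒ P = 296.321 kPa

Pdew = 296.321 kPa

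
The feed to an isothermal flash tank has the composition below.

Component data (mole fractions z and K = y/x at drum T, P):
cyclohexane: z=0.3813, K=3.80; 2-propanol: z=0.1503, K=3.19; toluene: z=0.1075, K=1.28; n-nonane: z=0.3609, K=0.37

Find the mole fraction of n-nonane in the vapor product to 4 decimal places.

Let β = V/F and solve Σ zᵢ(Kᵢ−1)/(1+β(Kᵢ−1)) = 0.
Check two-phase: ΣzᵢKᵢ = 2.1995 > 1 and Σzᵢ/Kᵢ = 1.2068 > 1, so g(0) = 1.1995 > 0 and g(1) = -0.2068 < 0.
Newton iteration, β⁰ = 0.5:
  β = 0.5000: g = 0.29645, g' = -0.9950 → β = 0.7979
  β = 0.7979: g = 0.01731, g' = -0.9661 → β = 0.8159
  β = 0.8159: g = -0.00014, g' = -0.9820 → β = 0.8157
Converged at β = 0.8157.
Compositions from xᵢ = zᵢ/(1+β(Kᵢ−1)), yᵢ = Kᵢxᵢ:
  cyclohexane: x = 0.1161, y = 0.4412
  2-propanol: x = 0.0539, y = 0.1721
  toluene: x = 0.0875, y = 0.1120
  n-nonane: x = 0.7424, y = 0.2747

y_n-nonane = 0.2747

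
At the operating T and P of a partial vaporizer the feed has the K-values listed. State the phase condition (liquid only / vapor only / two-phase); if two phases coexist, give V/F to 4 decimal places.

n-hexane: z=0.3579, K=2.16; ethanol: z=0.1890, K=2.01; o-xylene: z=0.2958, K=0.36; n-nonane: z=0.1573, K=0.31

ΣzᵢKᵢ = 1.3082; Σzᵢ/Kᵢ = 1.5888.
Both exceed 1, so a two-phase solution exists.
Let ψ = V/F and solve Σ zᵢ(Kᵢ−1)/(1+ψ(Kᵢ−1)) = 0.
Newton iteration, ψ⁰ = 0.5:
  ψ = 0.5000: g = -0.05451, g' = -0.7146 → ψ = 0.4237
  ψ = 0.4237: g = -0.00111, g' = -0.6887 → ψ = 0.4221
Converged at ψ = 0.4221.

two-phase, V/F = 0.4221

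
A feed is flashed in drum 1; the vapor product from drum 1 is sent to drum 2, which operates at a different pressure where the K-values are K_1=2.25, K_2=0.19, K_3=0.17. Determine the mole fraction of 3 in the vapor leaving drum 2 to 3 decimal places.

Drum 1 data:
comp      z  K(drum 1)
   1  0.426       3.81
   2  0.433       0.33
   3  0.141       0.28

y_3 (drum 2) = 0.023

Drum 1:
Iterate (Newton) starting at ψ₁ = 0.5:
  ψ₁ = 0.500: g = -0.0971, g' = -1.200 → ψ₁ = 0.419
  ψ₁ = 0.419: g = 0.0010, g' = -1.235 → ψ₁ = 0.420
Converged at ψ₁ = 0.420.
Drum-1 compositions:
  1: x = 0.195, y = 0.745
  2: x = 0.602, y = 0.199
  3: x = 0.202, y = 0.057
Drum-2 feed = drum-1 vapor: z₂ = (0.7446, 0.1988, 0.0566).
Drum 2:
Newton iteration, ψ₂⁰ = 0.5:
  ψ₂ = 0.500: g = 0.2218, g' = -0.923 → ψ₂ = 0.740
  ψ₂ = 0.740: g = -0.0407, g' = -1.390 → ψ₂ = 0.711
  ψ₂ = 0.711: g = -0.0016, g' = -1.284 → ψ₂ = 0.710
Converged at ψ₂ = 0.710.
  1: x = 0.395, y = 0.888
  2: x = 0.468, y = 0.089
  3: x = 0.138, y = 0.023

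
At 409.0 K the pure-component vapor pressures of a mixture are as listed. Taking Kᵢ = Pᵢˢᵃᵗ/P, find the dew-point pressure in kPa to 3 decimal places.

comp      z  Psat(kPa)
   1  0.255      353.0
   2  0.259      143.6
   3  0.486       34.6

At the dew point ψ → 1, so Σzᵢ/Kᵢ = 1 with Kᵢ = Pᵢˢᵃᵗ/P ⇒ 1/P = Σzᵢ/Pᵢˢᵃᵗ.
1/P = 0.255/353.0 + 0.259/143.6 + 0.486/34.6 = 0.016572 ⇒ P = 60.342 kPa

Pdew = 60.342 kPa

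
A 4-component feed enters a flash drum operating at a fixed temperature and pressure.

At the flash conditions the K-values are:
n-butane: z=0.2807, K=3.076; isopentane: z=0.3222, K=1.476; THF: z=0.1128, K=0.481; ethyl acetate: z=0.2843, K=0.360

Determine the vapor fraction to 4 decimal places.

ψ = 0.5976

Let ψ = V/F and solve Σ zᵢ(Kᵢ−1)/(1+ψ(Kᵢ−1)) = 0.
Check two-phase: ΣzᵢKᵢ = 1.4956 > 1 and Σzᵢ/Kᵢ = 1.3338 > 1, so g(0) = 0.4956 > 0 and g(1) = -0.3338 < 0.
Newton–Raphson from ψ = 0.35:
  ψ = 0.3500: g = 0.16296, g' = -0.6982 → ψ = 0.5834
  ψ = 0.5834: g = 0.00924, g' = -0.6512 → ψ = 0.5976
Converged at ψ = 0.5976.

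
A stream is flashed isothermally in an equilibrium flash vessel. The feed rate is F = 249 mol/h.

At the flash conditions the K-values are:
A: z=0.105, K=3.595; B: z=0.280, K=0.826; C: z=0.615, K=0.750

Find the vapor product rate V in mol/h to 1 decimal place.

Rachford–Rice: g(ψ) = Σ zᵢ(Kᵢ−1)/(1+ψ(Kᵢ−1)) = 0.
g(0) = ΣzᵢKᵢ − 1 = 0.070 and g(1) = 1 − Σzᵢ/Kᵢ = -0.188, so a root lies in (0, 1).
Newton–Raphson from ψ = 0.67:
  ψ = 0.670: g = -0.1403, g' = -0.161 → ψ = 0.000
  ψ = 0.000: g = 0.0700, g' = -0.754 → ψ = 0.093
  ψ = 0.093: g = 0.0126, g' = -0.508 → ψ = 0.118
  ψ = 0.118: g = 0.0006, g' = -0.464 → ψ = 0.119
Converged at ψ = 0.119.
Then V = ψ·F = 0.1189·249 = 29.6 mol/h and L = F − V = 219.4 mol/h.

V = 29.6 mol/h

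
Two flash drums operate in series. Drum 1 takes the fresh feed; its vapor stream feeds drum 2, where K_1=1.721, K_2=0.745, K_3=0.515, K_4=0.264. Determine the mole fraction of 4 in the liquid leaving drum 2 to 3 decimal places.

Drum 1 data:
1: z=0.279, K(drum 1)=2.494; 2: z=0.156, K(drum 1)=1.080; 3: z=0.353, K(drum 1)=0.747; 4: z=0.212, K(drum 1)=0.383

x_4 (drum 2) = 0.120

Drum 1:
Material balance + equilibrium reduce to Σ zᵢ(Kᵢ−1)/(1+ψ₁(Kᵢ−1)) = 0.
Feasibility: ΣzᵢKᵢ = 1.209, Σzᵢ/Kᵢ = 1.282 — both > 1, two phases present.
Newton iteration, ψ₁⁰ = 0.5:
  ψ₁ = 0.500: g = -0.0408, g' = -0.403 → ψ₁ = 0.399
  ψ₁ = 0.399: g = 0.0005, g' = -0.415 → ψ₁ = 0.400
Converged at ψ₁ = 0.400.
Drum-1 compositions:
  1: x = 0.175, y = 0.436
  2: x = 0.151, y = 0.163
  3: x = 0.393, y = 0.293
  4: x = 0.281, y = 0.108
Drum-2 feed = drum-1 vapor: z₂ = (0.4356, 0.1633, 0.2934, 0.1078).
Drum 2:
Newton–Raphson from ψ₂ = 0.69:
  ψ₂ = 0.690: g = -0.2159, g' = -0.514 → ψ₂ = 0.270
  ψ₂ = 0.270: g = -0.0445, g' = -0.353 → ψ₂ = 0.144
  ψ₂ = 0.144: g = -0.0003, g' = -0.350 → ψ₂ = 0.143
Converged at ψ₂ = 0.143.
  1: x = 0.395, y = 0.680
  2: x = 0.169, y = 0.126
  3: x = 0.315, y = 0.162
  4: x = 0.120, y = 0.032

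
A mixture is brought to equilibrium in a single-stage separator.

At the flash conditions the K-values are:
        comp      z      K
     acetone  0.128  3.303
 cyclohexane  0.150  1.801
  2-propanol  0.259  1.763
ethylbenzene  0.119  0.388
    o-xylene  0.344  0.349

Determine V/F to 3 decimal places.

V/F = 0.395

Rachford–Rice: g(V/F) = Σ zᵢ(Kᵢ−1)/(1+V/F(Kᵢ−1)) = 0.
Check two-phase: ΣzᵢKᵢ = 1.316 > 1 and Σzᵢ/Kᵢ = 1.561 > 1, so g(0) = 0.316 > 0 and g(1) = -0.561 < 0.
Newton–Raphson from V/F = 0.5:
  V/F = 0.500: g = -0.0711, g' = -0.688 → V/F = 0.397
  V/F = 0.397: g = -0.0011, g' = -0.672 → V/F = 0.395
Converged at V/F = 0.395.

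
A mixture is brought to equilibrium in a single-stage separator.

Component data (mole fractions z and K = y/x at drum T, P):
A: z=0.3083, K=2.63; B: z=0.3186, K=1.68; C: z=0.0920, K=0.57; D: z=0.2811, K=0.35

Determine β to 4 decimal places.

Let β = V/F and solve Σ zᵢ(Kᵢ−1)/(1+β(Kᵢ−1)) = 0.
Feasibility: ΣzᵢKᵢ = 1.4969, Σzᵢ/Kᵢ = 1.2714 — both > 1, two phases present.
Newton–Raphson from β = 0.5:
  β = 0.5000: g = 0.11747, g' = -0.6190 → β = 0.6898
  β = 0.6898: g = -0.00343, g' = -0.6744 → β = 0.6847
Converged at β = 0.6847.

β = 0.6847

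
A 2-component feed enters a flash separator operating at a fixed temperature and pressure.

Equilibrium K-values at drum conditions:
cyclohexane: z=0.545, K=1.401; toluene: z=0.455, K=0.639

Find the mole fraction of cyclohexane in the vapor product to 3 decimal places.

y_cyclohexane = 0.664

Let ψ = V/F and solve Σ zᵢ(Kᵢ−1)/(1+ψ(Kᵢ−1)) = 0.
Check two-phase: ΣzᵢKᵢ = 1.054 > 1 and Σzᵢ/Kᵢ = 1.101 > 1, so g(0) = 0.054 > 0 and g(1) = -0.101 < 0.
Iterate (Newton) starting at ψ = 0.5:
  ψ = 0.500: g = -0.0184, g' = -0.149 → ψ = 0.377
  ψ = 0.377: g = -0.0002, g' = -0.146 → ψ = 0.375
Converged at ψ = 0.375.
Compositions from xᵢ = zᵢ/(1+ψ(Kᵢ−1)), yᵢ = Kᵢxᵢ:
  cyclohexane: x = 0.474, y = 0.664
  toluene: x = 0.526, y = 0.336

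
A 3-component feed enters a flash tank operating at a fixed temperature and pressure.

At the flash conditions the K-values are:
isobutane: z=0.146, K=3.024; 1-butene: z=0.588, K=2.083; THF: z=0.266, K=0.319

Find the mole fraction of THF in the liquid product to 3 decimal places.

x_THF = 0.642

Iterate (Newton) starting at β = 0.48:
  β = 0.480: g = 0.2998, g' = -0.725 → β = 0.894
  β = 0.894: g = -0.0340, g' = -1.059 → β = 0.862
  β = 0.862: g = -0.0012, g' = -0.986 → β = 0.860
Converged at β = 0.860.
Compositions from xᵢ = zᵢ/(1+β(Kᵢ−1)), yᵢ = Kᵢxᵢ:
  isobutane: x = 0.053, y = 0.161
  1-butene: x = 0.304, y = 0.634
  THF: x = 0.642, y = 0.205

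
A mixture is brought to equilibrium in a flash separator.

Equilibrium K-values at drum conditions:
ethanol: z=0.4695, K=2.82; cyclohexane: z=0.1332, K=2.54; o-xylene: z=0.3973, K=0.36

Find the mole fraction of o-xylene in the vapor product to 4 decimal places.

y_o-xylene = 0.2637

Material balance + equilibrium reduce to Σ zᵢ(Kᵢ−1)/(1+V/F(Kᵢ−1)) = 0.
g(0) = ΣzᵢKᵢ − 1 = 0.8053 and g(1) = 1 − Σzᵢ/Kᵢ = -0.3225, so a root lies in (0, 1).
Iterate (Newton) starting at V/F = 0.5:
  V/F = 0.5000: g = 0.18934, g' = -0.8791 → V/F = 0.7154
  V/F = 0.7154: g = -0.00021, g' = -0.9186 → V/F = 0.7152
Converged at V/F = 0.7152.
Compositions from xᵢ = zᵢ/(1+V/F(Kᵢ−1)), yᵢ = Kᵢxᵢ:
  ethanol: x = 0.2040, y = 0.5753
  cyclohexane: x = 0.0634, y = 0.1610
  o-xylene: x = 0.7326, y = 0.2637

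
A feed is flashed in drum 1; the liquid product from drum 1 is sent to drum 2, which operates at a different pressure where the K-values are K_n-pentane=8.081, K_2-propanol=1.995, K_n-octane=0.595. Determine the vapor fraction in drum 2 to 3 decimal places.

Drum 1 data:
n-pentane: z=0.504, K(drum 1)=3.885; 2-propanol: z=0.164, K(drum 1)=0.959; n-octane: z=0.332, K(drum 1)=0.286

V/F (drum 2) = 0.556

Drum 1:
Rachford–Rice: g(ψ₁) = Σ zᵢ(Kᵢ−1)/(1+ψ₁(Kᵢ−1)) = 0.
Check two-phase: ΣzᵢKᵢ = 2.210 > 1 and Σzᵢ/Kᵢ = 1.462 > 1, so g(0) = 1.210 > 0 and g(1) = -0.462 < 0.
Iterate (Newton) starting at ψ₁ = 0.58:
  ψ₁ = 0.580: g = 0.1324, g' = -1.080 → ψ₁ = 0.703
  ψ₁ = 0.703: g = -0.0022, g' = -1.140 → ψ₁ = 0.701
Converged at ψ₁ = 0.701.
Drum-1 compositions:
  n-pentane: x = 0.167, y = 0.648
  2-propanol: x = 0.169, y = 0.162
  n-octane: x = 0.664, y = 0.190
Drum-2 feed = drum-1 liquid: z₂ = (0.1668, 0.1689, 0.6643).
Drum 2:
Rachford–Rice: g(ψ₂) = Σ zᵢ(Kᵢ−1)/(1+ψ₂(Kᵢ−1)) = 0.
g(0) = ΣzᵢKᵢ − 1 = 1.080 and g(1) = 1 − Σzᵢ/Kᵢ = -0.222, so a root lies in (0, 1).
Newton–Raphson from ψ₂ = 0.5:
  ψ₂ = 0.500: g = 0.0350, g' = -0.652 → ψ₂ = 0.554
  ψ₂ = 0.554: g = 0.0016, g' = -0.596 → ψ₂ = 0.556
Converged at ψ₂ = 0.556.
  n-pentane: x = 0.034, y = 0.273
  2-propanol: x = 0.109, y = 0.217
  n-octane: x = 0.858, y = 0.510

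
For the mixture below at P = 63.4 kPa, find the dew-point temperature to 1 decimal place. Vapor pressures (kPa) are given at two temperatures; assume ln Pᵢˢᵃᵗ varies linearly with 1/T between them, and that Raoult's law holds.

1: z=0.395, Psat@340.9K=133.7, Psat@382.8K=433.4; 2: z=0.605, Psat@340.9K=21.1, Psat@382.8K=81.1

Dew-point temperature: Σzᵢ·P/Pᵢˢᵃᵗ(T) = 1. Interpolate ln Pᵢˢᵃᵗ = aᵢ + bᵢ/T.
  T = 340.9 K: ΣzᵢP/Pᵢˢᵃᵗ = 2.0052
  T = 382.8 K: ΣzᵢP/Pᵢˢᵃᵗ = 0.5307
  T = 361.9 K: ΣzᵢP/Pᵢˢᵃᵗ = 0.9908
  T = 351.4 K: ΣzᵢP/Pᵢˢᵃᵗ = 1.3946
  T = 356.6 K: ΣzᵢP/Pᵢˢᵃᵗ = 1.1744
  T = 359.2 K: ΣzᵢP/Pᵢˢᵃᵗ = 1.0797
Interpolating between 359.2 K and 361.9 K gives T ≈ 361.6 K.

T = 361.6 K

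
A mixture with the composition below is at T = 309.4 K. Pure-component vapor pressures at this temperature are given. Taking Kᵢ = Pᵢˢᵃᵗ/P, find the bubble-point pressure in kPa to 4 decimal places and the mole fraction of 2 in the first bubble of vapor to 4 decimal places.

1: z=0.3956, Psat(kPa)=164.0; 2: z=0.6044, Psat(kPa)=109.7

At the bubble point ψ → 0, so ΣzᵢKᵢ = 1 with Kᵢ = Pᵢˢᵃᵗ/P ⇒ P = ΣzᵢPᵢˢᵃᵗ.
P = 0.3956·164.0 + 0.6044·109.7 = 131.1811 kPa
yᵢ = zᵢPᵢˢᵃᵗ/P ⇒ y_2 = 0.6044·109.7/131.1811 = 0.5054

Pbub = 131.1811 kPa, y_2 = 0.5054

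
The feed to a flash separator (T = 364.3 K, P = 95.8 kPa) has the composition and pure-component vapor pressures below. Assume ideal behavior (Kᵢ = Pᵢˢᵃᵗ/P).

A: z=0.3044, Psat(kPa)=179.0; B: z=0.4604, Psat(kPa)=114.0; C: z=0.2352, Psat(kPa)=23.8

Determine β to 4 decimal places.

Raoult's law: Kᵢ = Pᵢˢᵃᵗ/P = Pᵢˢᵃᵗ/95.8.
  K_A = 179.0/95.8 = 1.868476, K_B = 114.0/95.8 = 1.189979, K_C = 23.8/95.8 = 0.248434
Let β = V/F and solve Σ zᵢ(Kᵢ−1)/(1+β(Kᵢ−1)) = 0.
g(0) = ΣzᵢKᵢ − 1 = 0.1751 and g(1) = 1 − Σzᵢ/Kᵢ = -0.4965, so a root lies in (0, 1).
Iterate (Newton) starting at β = 0.43:
  β = 0.4300: g = 0.01217, g' = -0.4259 → β = 0.4586
  β = 0.4586: g = -0.00021, g' = -0.4408 → β = 0.4581
Converged at β = 0.4581.

β = 0.4581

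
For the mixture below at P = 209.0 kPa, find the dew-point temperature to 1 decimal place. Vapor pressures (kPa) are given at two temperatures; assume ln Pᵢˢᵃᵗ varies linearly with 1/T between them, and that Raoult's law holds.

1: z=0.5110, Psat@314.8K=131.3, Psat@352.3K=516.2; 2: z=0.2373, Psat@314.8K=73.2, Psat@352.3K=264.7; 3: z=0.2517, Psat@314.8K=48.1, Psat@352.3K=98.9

T = 349.1 K

Dew-point temperature: Σzᵢ·P/Pᵢˢᵃᵗ(T) = 1. Interpolate ln Pᵢˢᵃᵗ = aᵢ + bᵢ/T.
  T = 314.8 K: ΣzᵢP/Pᵢˢᵃᵗ = 2.5846
  T = 352.3 K: ΣzᵢP/Pᵢˢᵃᵗ = 0.9262
  T = 333.6 K: ΣzᵢP/Pᵢˢᵃᵗ = 1.4838
  T = 343.0 K: ΣzᵢP/Pᵢˢᵃᵗ = 1.1603
  T = 347.6 K: ΣzᵢP/Pᵢˢᵃᵗ = 1.0357
  T = 350.0 K: ΣzᵢP/Pᵢˢᵃᵗ = 0.9777
Interpolating between 347.6 K and 350.0 K gives T ≈ 349.1 K.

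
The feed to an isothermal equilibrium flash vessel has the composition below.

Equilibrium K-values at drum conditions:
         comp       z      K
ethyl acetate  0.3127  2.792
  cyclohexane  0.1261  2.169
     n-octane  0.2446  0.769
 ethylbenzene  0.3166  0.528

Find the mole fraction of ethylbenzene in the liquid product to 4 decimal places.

x_ethylbenzene = 0.5059

Newton iteration, V/F⁰ = 0.41:
  V/F = 0.4100: g = 0.17497, g' = -0.5368 → V/F = 0.7359
  V/F = 0.7359: g = 0.02385, g' = -0.4211 → V/F = 0.7926
  V/F = 0.7926: g = 0.00012, g' = -0.4175 → V/F = 0.7929
Converged at V/F = 0.7929.
Compositions from xᵢ = zᵢ/(1+V/F(Kᵢ−1)), yᵢ = Kᵢxᵢ:
  ethyl acetate: x = 0.1292, y = 0.3606
  cyclohexane: x = 0.0654, y = 0.1419
  n-octane: x = 0.2994, y = 0.2303
  ethylbenzene: x = 0.5059, y = 0.2671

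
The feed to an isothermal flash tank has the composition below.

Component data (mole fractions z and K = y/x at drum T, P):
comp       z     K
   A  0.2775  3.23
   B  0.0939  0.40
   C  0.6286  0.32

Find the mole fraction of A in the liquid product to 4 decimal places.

Material balance + equilibrium reduce to Σ zᵢ(Kᵢ−1)/(1+β(Kᵢ−1)) = 0.
Check two-phase: ΣzᵢKᵢ = 1.1350 > 1 and Σzᵢ/Kᵢ = 2.2850 > 1, so g(0) = 0.1350 > 0 and g(1) = -1.2850 < 0.
Newton–Raphson from β = 0.41:
  β = 0.4100: g = -0.34415, g' = -0.9949 → β = 0.0641
  β = 0.0641: g = 0.03594, g' = -1.4108 → β = 0.0896
  β = 0.0896: g = 0.00111, g' = -1.3261 → β = 0.0904
Converged at β = 0.0904.
Compositions from xᵢ = zᵢ/(1+β(Kᵢ−1)), yᵢ = Kᵢxᵢ:
  A: x = 0.2309, y = 0.7460
  B: x = 0.0993, y = 0.0397
  C: x = 0.6698, y = 0.2143

x_A = 0.2309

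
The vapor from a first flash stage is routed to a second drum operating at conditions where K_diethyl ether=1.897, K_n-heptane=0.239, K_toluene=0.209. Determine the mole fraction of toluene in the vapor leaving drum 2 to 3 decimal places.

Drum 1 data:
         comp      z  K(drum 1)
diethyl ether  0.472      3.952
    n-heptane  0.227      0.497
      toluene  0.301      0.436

y_toluene (drum 2) = 0.062

Drum 1:
Rachford–Rice: g(ψ₁) = Σ zᵢ(Kᵢ−1)/(1+ψ₁(Kᵢ−1)) = 0.
Feasibility: ΣzᵢKᵢ = 2.109, Σzᵢ/Kᵢ = 1.267 — both > 1, two phases present.
Newton iteration, ψ₁⁰ = 0.41:
  ψ₁ = 0.410: g = 0.2657, g' = -1.095 → ψ₁ = 0.653
  ψ₁ = 0.653: g = 0.0375, g' = -0.847 → ψ₁ = 0.697
Converged at ψ₁ = 0.697.
Drum-1 compositions:
  diethyl ether: x = 0.154, y = 0.610
  n-heptane: x = 0.350, y = 0.174
  toluene: x = 0.496, y = 0.216
Drum-2 feed = drum-1 vapor: z₂ = (0.6100, 0.1738, 0.2163).
Drum 2:
Rachford–Rice: g(ψ₂) = Σ zᵢ(Kᵢ−1)/(1+ψ₂(Kᵢ−1)) = 0.
g(0) = ΣzᵢKᵢ − 1 = 0.244 and g(1) = 1 − Σzᵢ/Kᵢ = -1.083, so a root lies in (0, 1).
Iterate (Newton) starting at ψ₂ = 0.39:
  ψ₂ = 0.390: g = -0.0301, g' = -0.756 → ψ₂ = 0.350
  ψ₂ = 0.350: g = -0.0005, g' = -0.730 → ψ₂ = 0.349
Converged at ψ₂ = 0.349.
  diethyl ether: x = 0.464, y = 0.881
  n-heptane: x = 0.237, y = 0.057
  toluene: x = 0.299, y = 0.062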